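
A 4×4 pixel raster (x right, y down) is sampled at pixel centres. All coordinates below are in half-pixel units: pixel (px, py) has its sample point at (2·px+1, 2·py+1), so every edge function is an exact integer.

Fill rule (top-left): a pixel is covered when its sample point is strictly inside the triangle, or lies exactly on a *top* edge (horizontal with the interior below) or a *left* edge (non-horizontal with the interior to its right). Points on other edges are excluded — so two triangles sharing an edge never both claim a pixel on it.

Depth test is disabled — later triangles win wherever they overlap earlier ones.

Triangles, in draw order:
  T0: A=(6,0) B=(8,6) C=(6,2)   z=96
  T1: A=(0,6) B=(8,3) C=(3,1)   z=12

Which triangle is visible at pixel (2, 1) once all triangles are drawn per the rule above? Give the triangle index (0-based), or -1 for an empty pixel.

T0:
  2·area = 4
  edge (6, 0)→(8, 6): d=(2,6) right/bottom  bias=-1
  edge (8, 6)→(6, 2): d=(-2,-4) top-left  bias=+0
  edge (6, 2)→(6, 0): d=(0,-2) top-left  bias=+0
    (3,1)@(7, 3): e=[0,2,2] → ·  [on edge]
  covered (0 px):
    · · · ·
    · · · ·
    · · · ·
    · · · ·
T1:
  2·area = 31  (B↔C swapped to make it positive)
  edge (0, 6)→(3, 1): d=(3,-5) top-left  bias=+0
  edge (3, 1)→(8, 3): d=(5,2) right/bottom  bias=-1
  edge (8, 3)→(0, 6): d=(-8,3) right/bottom  bias=-1
    (1,0)@(3, 1): e=[0,0,31] → ·  [on edge]
    (1,1)@(3, 3): e=[6,10,15] → #
    (2,1)@(5, 3): e=[16,6,9] → #
    (3,1)@(7, 3): e=[26,2,3] → #
    (0,2)@(1, 5): e=[2,24,5] → #
    (1,2)@(3, 5): e=[12,20,-1] → ·
    (2,2)@(5, 5): e=[22,16,-7] → ·
    (3,2)@(7, 5): e=[32,12,-13] → ·
    (0,3)@(1, 7): e=[8,34,-11] → ·
  covered (4 px):
    · · · ·
    · # # #
    # · · ·
    · · · ·

Z-buffer (winner per pixel, '.' = empty):
  . . . .
  . 1 1 1
  1 . . .
  . . . .

Result: 1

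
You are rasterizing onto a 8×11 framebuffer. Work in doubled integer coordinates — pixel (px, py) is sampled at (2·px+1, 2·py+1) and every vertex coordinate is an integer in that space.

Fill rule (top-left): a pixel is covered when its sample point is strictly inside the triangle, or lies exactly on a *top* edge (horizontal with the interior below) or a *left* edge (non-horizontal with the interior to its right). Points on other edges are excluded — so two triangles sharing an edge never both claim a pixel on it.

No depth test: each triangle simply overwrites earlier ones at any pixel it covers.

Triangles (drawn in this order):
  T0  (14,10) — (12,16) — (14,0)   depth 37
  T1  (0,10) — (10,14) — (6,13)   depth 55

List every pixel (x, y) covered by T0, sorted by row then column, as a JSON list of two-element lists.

T0:
  2·area = 20
  edge (14, 10)→(12, 16): d=(-2,6) right/bottom  bias=-1
  edge (12, 16)→(14, 0): d=(2,-16) top-left  bias=+0
  edge (14, 0)→(14, 10): d=(0,10) right/bottom  bias=-1
    (7,3)@(15, 7): e=[0,30,-10] → ·  [on edge]
    (6,4)@(13, 9): e=[8,2,10] → █
    (7,4)@(15, 9): e=[-4,34,-10] → ·
    (6,5)@(13, 11): e=[4,6,10] → █
    (7,5)@(15, 11): e=[-8,38,-10] → ·
    (6,6)@(13, 13): e=[0,10,10] → ·  [on edge]
    (5,9)@(11, 19): e=[0,-10,30] → ·  [on edge]
  covered (2 px):
    · · · · · · · ·
    · · · · · · · ·
    · · · · · · · ·
    · · · · · · · ·
    · · · · · · █ ·
    · · · · · · █ ·
    · · · · · · · ·
    · · · · · · · ·
    · · · · · · · ·
    · · · · · · · ·
    · · · · · · · ·
T1:
  2·area = 6
  edge (0, 10)→(10, 14): d=(10,4) right/bottom  bias=-1
  edge (10, 14)→(6, 13): d=(-4,-1) top-left  bias=+0
  edge (6, 13)→(0, 10): d=(-6,-3) top-left  bias=+0
    (3,6)@(7, 13): e=[2,1,3] → █
    (4,6)@(9, 13): e=[-6,3,9] → ·
    (3,7)@(7, 15): e=[22,-7,-9] → ·
  covered (1 px):
    · · · · · · · ·
    · · · · · · · ·
    · · · · · · · ·
    · · · · · · · ·
    · · · · · · · ·
    · · · · · · · ·
    · · · █ · · · ·
    · · · · · · · ·
    · · · · · · · ·
    · · · · · · · ·
    · · · · · · · ·

Answer: [[6,4],[6,5]]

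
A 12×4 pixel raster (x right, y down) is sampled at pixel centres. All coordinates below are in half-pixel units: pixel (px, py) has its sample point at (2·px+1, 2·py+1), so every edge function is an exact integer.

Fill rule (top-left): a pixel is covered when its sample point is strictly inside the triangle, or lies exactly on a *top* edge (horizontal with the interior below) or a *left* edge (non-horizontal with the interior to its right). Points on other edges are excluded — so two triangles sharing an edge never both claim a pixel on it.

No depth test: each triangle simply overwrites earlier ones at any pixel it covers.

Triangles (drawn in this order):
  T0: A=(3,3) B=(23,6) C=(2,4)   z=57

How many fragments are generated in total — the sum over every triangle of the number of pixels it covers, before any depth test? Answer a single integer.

T0:
  2·area = 23
  edge (3, 3)→(23, 6): d=(20,3) right/bottom  bias=-1
  edge (23, 6)→(2, 4): d=(-21,-2) top-left  bias=+0
  edge (2, 4)→(3, 3): d=(1,-1) top-left  bias=+0
    (2,0)@(5, 1): e=[-46,69,0] → .  [on edge]
    (1,1)@(3, 3): e=[0,23,0] → .  [on edge]
    (0,2)@(1, 5): e=[46,-23,0] → .  [on edge]
    (6,2)@(13, 5): e=[10,1,12] → X
    (7,2)@(15, 5): e=[4,5,14] → X
    (8,2)@(17, 5): e=[-2,9,16] → .
    (6,3)@(13, 7): e=[50,-41,14] → .
    (7,3)@(15, 7): e=[44,-37,16] → .
  covered (2 px):
    . . . . . . . . . . . .
    . . . . . . . . . . . .
    . . . . . . X X . . . .
    . . . . . . . . . . . .

Result: 2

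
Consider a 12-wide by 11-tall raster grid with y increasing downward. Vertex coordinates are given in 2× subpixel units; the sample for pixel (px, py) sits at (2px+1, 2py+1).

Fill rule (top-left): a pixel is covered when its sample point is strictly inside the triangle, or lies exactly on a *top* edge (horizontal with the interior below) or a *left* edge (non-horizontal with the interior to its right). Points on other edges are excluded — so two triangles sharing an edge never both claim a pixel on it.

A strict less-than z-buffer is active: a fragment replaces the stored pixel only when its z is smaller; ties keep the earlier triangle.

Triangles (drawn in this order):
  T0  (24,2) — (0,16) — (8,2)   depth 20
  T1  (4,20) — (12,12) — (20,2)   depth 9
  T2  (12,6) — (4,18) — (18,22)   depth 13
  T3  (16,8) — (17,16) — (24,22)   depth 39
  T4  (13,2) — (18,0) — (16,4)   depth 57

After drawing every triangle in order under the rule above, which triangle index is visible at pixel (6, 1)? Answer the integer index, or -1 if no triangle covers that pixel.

T0:
  2·area = 224
  edge (24, 2)→(0, 16): d=(-24,14) right/bottom  bias=-1
  edge (0, 16)→(8, 2): d=(8,-14) top-left  bias=+0
  edge (8, 2)→(24, 2): d=(16,0) top-left  bias=+0
    (4,1)@(9, 3): e=[186,22,16] → █
    (5,1)@(11, 3): e=[158,50,16] → █
    (6,1)@(13, 3): e=[130,78,16] → █
    (7,1)@(15, 3): e=[102,106,16] → █
    (8,1)@(17, 3): e=[74,134,16] → █
    (9,1)@(19, 3): e=[46,162,16] → █
    (10,1)@(21, 3): e=[18,190,16] → █
    (11,1)@(23, 3): e=[-10,218,16] → ·
    (3,2)@(7, 5): e=[166,10,48] → █
    (9,2)@(19, 5): e=[-2,178,48] → ·
    (10,2)@(21, 5): e=[-30,206,48] → ·
    (3,3)@(7, 7): e=[118,26,80] → █
  covered (28 px):
    · · · · · · · · · · · ·
    · · · · █ █ █ █ █ █ █ ·
    · · · █ █ █ █ █ █ · · ·
    · · · █ █ █ █ █ · · · ·
    · · █ █ █ █ · · · · · ·
    · █ █ █ · · · · · · · ·
    · █ █ · · · · · · · · ·
    █ · · · · · · · · · · ·
    · · · · · · · · · · · ·
    · · · · · · · · · · · ·
    · · · · · · · · · · · ·
T1:
  2·area = 16  (B↔C swapped to make it positive)
  edge (4, 20)→(20, 2): d=(16,-18) top-left  bias=+0
  edge (20, 2)→(12, 12): d=(-8,10) right/bottom  bias=-1
  edge (12, 12)→(4, 20): d=(-8,8) right/bottom  bias=-1
    (11,0)@(23, 1): e=[38,-22,0] → ·  [on edge]
    (10,1)@(21, 3): e=[34,-18,0] → ·  [on edge]
    (9,2)@(19, 5): e=[30,-14,0] → ·  [on edge]
    (8,3)@(17, 7): e=[26,-10,0] → ·  [on edge]
    (7,4)@(15, 9): e=[22,-6,0] → ·  [on edge]
    (6,5)@(13, 11): e=[18,-2,0] → ·  [on edge]
    (5,6)@(11, 13): e=[14,2,0] → ·  [on edge]
    (4,7)@(9, 15): e=[10,6,0] → ·  [on edge]
    (3,8)@(7, 17): e=[6,10,0] → ·  [on edge]
    (2,9)@(5, 19): e=[2,14,0] → ·  [on edge]
    (1,10)@(3, 21): e=[-2,18,0] → ·  [on edge]
  covered (0 px):
    · · · · · · · · · · · ·
    · · · · · · · · · · · ·
    · · · · · · · · · · · ·
    · · · · · · · · · · · ·
    · · · · · · · · · · · ·
    · · · · · · · · · · · ·
    · · · · · · · · · · · ·
    · · · · · · · · · · · ·
    · · · · · · · · · · · ·
    · · · · · · · · · · · ·
    · · · · · · · · · · · ·
T2:
  2·area = 200  (B↔C swapped to make it positive)
  edge (12, 6)→(18, 22): d=(6,16) right/bottom  bias=-1
  edge (18, 22)→(4, 18): d=(-14,-4) top-left  bias=+0
  edge (4, 18)→(12, 6): d=(8,-12) top-left  bias=+0
    (5,4)@(11, 9): e=[34,154,12] → █
    (6,4)@(13, 9): e=[2,162,36] → █
    (7,4)@(15, 9): e=[-30,170,60] → ·
    (4,5)@(9, 11): e=[78,118,4] → █
    (7,5)@(15, 11): e=[-18,142,76] → ·
    (4,6)@(9, 13): e=[90,90,20] → █
    (7,6)@(15, 13): e=[-6,114,92] → ·
    (3,7)@(7, 15): e=[134,54,12] → █
    (7,7)@(15, 15): e=[6,86,108] → █
    (8,7)@(17, 15): e=[-26,94,132] → ·
    (2,8)@(5, 17): e=[178,18,4] → █
    (8,8)@(17, 17): e=[-14,66,148] → ·
  covered (25 px):
    · · · · · · · · · · · ·
    · · · · · · · · · · · ·
    · · · · · · · · · · · ·
    · · · · · · · · · · · ·
    · · · · · █ █ · · · · ·
    · · · · █ █ █ · · · · ·
    · · · · █ █ █ · · · · ·
    · · · █ █ █ █ █ · · · ·
    · · █ █ █ █ █ █ · · · ·
    · · · · █ █ █ █ · · · ·
    · · · · · · · █ █ · · ·
T3:
  2·area = 50  (B↔C swapped to make it positive)
  edge (16, 8)→(24, 22): d=(8,14) right/bottom  bias=-1
  edge (24, 22)→(17, 16): d=(-7,-6) top-left  bias=+0
  edge (17, 16)→(16, 8): d=(-1,-8) top-left  bias=+0
    (8,5)@(17, 11): e=[10,35,5] → █
    (9,5)@(19, 11): e=[-18,47,21] → ·
    (8,6)@(17, 13): e=[26,21,3] → █
    (9,6)@(19, 13): e=[-2,33,19] → ·
    (8,7)@(17, 15): e=[42,7,1] → █
    (9,7)@(19, 15): e=[14,19,17] → █
    (10,7)@(21, 15): e=[-14,31,33] → ·
    (8,8)@(17, 17): e=[58,-7,-1] → ·
    (9,8)@(19, 17): e=[30,5,15] → █
    (10,8)@(21, 17): e=[2,17,31] → █
    (11,8)@(23, 17): e=[-26,29,47] → ·
    (9,9)@(19, 19): e=[46,-9,13] → ·
  covered (8 px):
    · · · · · · · · · · · ·
    · · · · · · · · · · · ·
    · · · · · · · · · · · ·
    · · · · · · · · · · · ·
    · · · · · · · · · · · ·
    · · · · · · · · █ · · ·
    · · · · · · · · █ · · ·
    · · · · · · · · █ █ · ·
    · · · · · · · · · █ █ ·
    · · · · · · · · · · █ ·
    · · · · · · · · · · · █
T4:
  2·area = 16
  edge (13, 2)→(18, 0): d=(5,-2) top-left  bias=+0
  edge (18, 0)→(16, 4): d=(-2,4) right/bottom  bias=-1
  edge (16, 4)→(13, 2): d=(-3,-2) top-left  bias=+0
    (8,0)@(17, 1): e=[3,2,11] → █
    (9,0)@(19, 1): e=[7,-6,15] → ·
    (7,1)@(15, 3): e=[9,6,1] → █
    (8,1)@(17, 3): e=[13,-2,5] → ·
    (7,2)@(15, 5): e=[19,2,-5] → ·
  covered (2 px):
    · · · · · · · · █ · · ·
    · · · · · · · █ · · · ·
    · · · · · · · · · · · ·
    · · · · · · · · · · · ·
    · · · · · · · · · · · ·
    · · · · · · · · · · · ·
    · · · · · · · · · · · ·
    · · · · · · · · · · · ·
    · · · · · · · · · · · ·
    · · · · · · · · · · · ·
    · · · · · · · · · · · ·

Z-buffer (winner per pixel, '.' = empty):
  . . . . . . . . 4 . . .
  . . . . 0 0 0 0 0 0 0 .
  . . . 0 0 0 0 0 0 . . .
  . . . 0 0 0 0 0 . . . .
  . . 0 0 0 2 2 . . . . .
  . 0 0 0 2 2 2 . 3 . . .
  . 0 0 . 2 2 2 . 3 . . .
  0 . . 2 2 2 2 2 3 3 . .
  . . 2 2 2 2 2 2 . 3 3 .
  . . . . 2 2 2 2 . . 3 .
  . . . . . . . 2 2 . . 3

Final: 0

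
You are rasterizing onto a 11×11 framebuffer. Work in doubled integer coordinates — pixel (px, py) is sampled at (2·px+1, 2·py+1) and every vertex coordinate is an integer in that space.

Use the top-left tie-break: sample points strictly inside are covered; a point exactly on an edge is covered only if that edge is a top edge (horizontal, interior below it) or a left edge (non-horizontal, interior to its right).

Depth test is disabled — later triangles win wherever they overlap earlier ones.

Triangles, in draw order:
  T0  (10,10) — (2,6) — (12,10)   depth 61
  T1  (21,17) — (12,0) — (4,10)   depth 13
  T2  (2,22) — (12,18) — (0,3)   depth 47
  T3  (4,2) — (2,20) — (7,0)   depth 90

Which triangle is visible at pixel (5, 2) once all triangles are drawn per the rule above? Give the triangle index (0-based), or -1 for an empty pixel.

T0:
  2·area = 8
  edge (10, 10)→(2, 6): d=(-8,-4) top-left  bias=+0
  edge (2, 6)→(12, 10): d=(10,4) right/bottom  bias=-1
  edge (12, 10)→(10, 10): d=(-2,0) right/bottom  bias=-1
    (4,4)@(9, 9): e=[4,2,2] → █
    (5,4)@(11, 9): e=[12,-6,2] → ·
    (4,5)@(9, 11): e=[-12,22,-2] → ·
  covered (1 px):
    · · · · · · · · · · ·
    · · · · · · · · · · ·
    · · · · · · · · · · ·
    · · · · · · · · · · ·
    · · · · █ · · · · · ·
    · · · · · · · · · · ·
    · · · · · · · · · · ·
    · · · · · · · · · · ·
    · · · · · · · · · · ·
    · · · · · · · · · · ·
    · · · · · · · · · · ·
T1:
  2·area = 226  (B↔C swapped to make it positive)
  edge (21, 17)→(4, 10): d=(-17,-7) top-left  bias=+0
  edge (4, 10)→(12, 0): d=(8,-10) top-left  bias=+0
  edge (12, 0)→(21, 17): d=(9,17) right/bottom  bias=-1
    (5,1)@(11, 3): e=[168,14,44] → █
    (6,1)@(13, 3): e=[182,34,10] → █
    (7,1)@(15, 3): e=[196,54,-24] → ·
    (4,2)@(9, 5): e=[120,10,96] → █
    (7,2)@(15, 5): e=[162,70,-6] → ·
    (3,3)@(7, 7): e=[72,6,148] → █
    (7,3)@(15, 7): e=[128,86,12] → █
    (8,3)@(17, 7): e=[142,106,-22] → ·
    (2,4)@(5, 9): e=[24,2,200] → █
    (8,4)@(17, 9): e=[108,122,-4] → ·
    (2,5)@(5, 11): e=[-10,18,218] → ·
    (3,5)@(7, 11): e=[4,38,184] → █
    (10,8)@(21, 17): e=[0,226,0] → ·  [on edge]
  covered (27 px):
    · · · · · · · · · · ·
    · · · · · █ █ · · · ·
    · · · · █ █ █ · · · ·
    · · · █ █ █ █ █ · · ·
    · · █ █ █ █ █ █ · · ·
    · · · █ █ █ █ █ █ · ·
    · · · · · · █ █ █ · ·
    · · · · · · · · █ █ ·
    · · · · · · · · · · ·
    · · · · · · · · · · ·
    · · · · · · · · · · ·
T2:
  2·area = 198  (B↔C swapped to make it positive)
  edge (2, 22)→(0, 3): d=(-2,-19) top-left  bias=+0
  edge (0, 3)→(12, 18): d=(12,15) right/bottom  bias=-1
  edge (12, 18)→(2, 22): d=(-10,4) right/bottom  bias=-1
    (0,2)@(1, 5): e=[15,9,174] → █
    (1,2)@(3, 5): e=[53,-21,166] → ·
    (0,3)@(1, 7): e=[11,33,154] → █
    (1,3)@(3, 7): e=[49,3,146] → █
    (2,3)@(5, 7): e=[87,-27,138] → ·
    (0,4)@(1, 9): e=[7,57,134] → █
    (2,4)@(5, 9): e=[83,-3,118] → ·
    (0,5)@(1, 11): e=[3,81,114] → █
    (2,5)@(5, 11): e=[79,21,98] → █
    (3,5)@(7, 11): e=[117,-9,90] → ·
    (0,6)@(1, 13): e=[-1,105,94] → ·
    (1,6)@(3, 13): e=[37,75,86] → █
  covered (25 px):
    · · · · · · · · · · ·
    · · · · · · · · · · ·
    █ · · · · · · · · · ·
    █ █ · · · · · · · · ·
    █ █ · · · · · · · · ·
    █ █ █ · · · · · · · ·
    · █ █ █ · · · · · · ·
    · █ █ █ █ · · · · · ·
    · █ █ █ █ █ · · · · ·
    · █ █ █ █ · · · · · ·
    · █ · · · · · · · · ·
T3:
  2·area = 50  (B↔C swapped to make it positive)
  edge (4, 2)→(7, 0): d=(3,-2) top-left  bias=+0
  edge (7, 0)→(2, 20): d=(-5,20) right/bottom  bias=-1
  edge (2, 20)→(4, 2): d=(2,-18) top-left  bias=+0
    (2,1)@(5, 3): e=[5,25,20] → █
    (3,1)@(7, 3): e=[9,-15,56] → ·
    (2,2)@(5, 5): e=[11,15,24] → █
    (3,2)@(7, 5): e=[15,-25,60] → ·
    (2,3)@(5, 7): e=[17,5,28] → █
    (3,3)@(7, 7): e=[21,-35,64] → ·
    (2,4)@(5, 9): e=[23,-5,32] → ·
    (1,5)@(3, 11): e=[25,25,0] → █  [on edge]
    (2,5)@(5, 11): e=[29,-15,36] → ·
    (1,6)@(3, 13): e=[31,15,4] → █
    (2,6)@(5, 13): e=[35,-25,40] → ·
    (1,7)@(3, 15): e=[37,5,8] → █
  covered (6 px):
    · · · · · · · · · · ·
    · · █ · · · · · · · ·
    · · █ · · · · · · · ·
    · · █ · · · · · · · ·
    · · · · · · · · · · ·
    · █ · · · · · · · · ·
    · █ · · · · · · · · ·
    · █ · · · · · · · · ·
    · · · · · · · · · · ·
    · · · · · · · · · · ·
    · · · · · · · · · · ·

Z-buffer (winner per pixel, '.' = empty):
  . . . . . . . . . . .
  . . 3 . . 1 1 . . . .
  2 . 3 . 1 1 1 . . . .
  2 2 3 1 1 1 1 1 . . .
  2 2 1 1 1 1 1 1 . . .
  2 3 2 1 1 1 1 1 1 . .
  . 3 2 2 . . 1 1 1 . .
  . 3 2 2 2 . . . 1 1 .
  . 2 2 2 2 2 . . . . .
  . 2 2 2 2 . . . . . .
  . 2 . . . . . . . . .

Final: 1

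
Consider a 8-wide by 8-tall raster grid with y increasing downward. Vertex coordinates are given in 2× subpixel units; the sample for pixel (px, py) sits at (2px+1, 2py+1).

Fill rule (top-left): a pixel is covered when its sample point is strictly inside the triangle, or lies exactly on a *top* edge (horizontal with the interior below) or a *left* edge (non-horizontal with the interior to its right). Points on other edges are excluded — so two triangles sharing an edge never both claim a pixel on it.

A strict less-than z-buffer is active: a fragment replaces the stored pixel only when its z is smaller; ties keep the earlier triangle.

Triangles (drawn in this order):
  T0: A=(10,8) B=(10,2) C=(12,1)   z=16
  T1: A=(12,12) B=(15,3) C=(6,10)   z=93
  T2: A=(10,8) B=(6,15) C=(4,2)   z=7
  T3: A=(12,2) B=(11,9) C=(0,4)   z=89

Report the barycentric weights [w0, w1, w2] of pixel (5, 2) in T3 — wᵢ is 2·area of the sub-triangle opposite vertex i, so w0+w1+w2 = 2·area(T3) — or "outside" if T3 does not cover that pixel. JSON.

T0:
  2·area = 12
  edge (10, 8)→(10, 2): d=(0,-6) top-left  bias=+0
  edge (10, 2)→(12, 1): d=(2,-1) top-left  bias=+0
  edge (12, 1)→(10, 8): d=(-2,7) right/bottom  bias=-1
    (5,1)@(11, 3): e=[6,3,3] → X
    (6,1)@(13, 3): e=[18,5,-11] → .
    (5,2)@(11, 5): e=[6,7,-1] → .
  covered (1 px):
    . . . . . . . .
    . . . . . X . .
    . . . . . . . .
    . . . . . . . .
    . . . . . . . .
    . . . . . . . .
    . . . . . . . .
    . . . . . . . .
T1:
  2·area = 60  (B↔C swapped to make it positive)
  edge (12, 12)→(6, 10): d=(-6,-2) top-left  bias=+0
  edge (6, 10)→(15, 3): d=(9,-7) top-left  bias=+0
  edge (15, 3)→(12, 12): d=(-3,9) right/bottom  bias=-1
    (7,1)@(15, 3): e=[60,0,0] → .  [on edge]
    (6,2)@(13, 5): e=[44,4,12] → X
    (7,2)@(15, 5): e=[48,18,-6] → .
    (5,3)@(11, 7): e=[28,8,24] → X
    (7,3)@(15, 7): e=[36,36,-12] → .
    (1,4)@(3, 9): e=[0,-30,90] → .  [on edge]
    (4,4)@(9, 9): e=[12,12,36] → X
    (6,4)@(13, 9): e=[20,40,0] → .  [on edge]
    (4,5)@(9, 11): e=[0,30,30] → X  [on edge]
    (6,5)@(13, 11): e=[8,58,-6] → .
    (4,6)@(9, 13): e=[-12,48,24] → .
    (5,6)@(11, 13): e=[-8,62,6] → .
    (7,6)@(15, 13): e=[0,90,-30] → .  [on edge]
    (5,7)@(11, 15): e=[-20,80,0] → .  [on edge]
  covered (7 px):
    . . . . . . . .
    . . . . . . . .
    . . . . . . X .
    . . . . . X X .
    . . . . X X . .
    . . . . X X . .
    . . . . . . . .
    . . . . . . . .
T2:
  2·area = 66
  edge (10, 8)→(6, 15): d=(-4,7) right/bottom  bias=-1
  edge (6, 15)→(4, 2): d=(-2,-13) top-left  bias=+0
  edge (4, 2)→(10, 8): d=(6,6) right/bottom  bias=-1
    (1,0)@(3, 1): e=[77,-11,0] → .  [on edge]
    (2,1)@(5, 3): e=[55,11,0] → .  [on edge]
    (2,2)@(5, 5): e=[47,7,12] → X
    (3,2)@(7, 5): e=[33,33,0] → .  [on edge]
    (2,3)@(5, 7): e=[39,3,24] → X
    (3,3)@(7, 7): e=[25,29,12] → X
    (4,3)@(9, 7): e=[11,55,0] → .  [on edge]
    (2,4)@(5, 9): e=[31,-1,36] → .
    (3,4)@(7, 9): e=[17,25,24] → X
    (4,4)@(9, 9): e=[3,51,12] → X
    (5,4)@(11, 9): e=[-11,77,0] → .  [on edge]
    (3,5)@(7, 11): e=[9,21,36] → X
    (6,5)@(13, 11): e=[-33,99,0] → .  [on edge]
    (7,6)@(15, 13): e=[-55,121,0] → .  [on edge]
  covered (7 px):
    . . . . . . . .
    . . . . . . . .
    . . X . . . . .
    . . X X . . . .
    . . . X X . . .
    . . . X . . . .
    . . . X . . . .
    . . . . . . . .
T3:
  2·area = 82
  edge (12, 2)→(11, 9): d=(-1,7) right/bottom  bias=-1
  edge (11, 9)→(0, 4): d=(-11,-5) top-left  bias=+0
  edge (0, 4)→(12, 2): d=(12,-2) top-left  bias=+0
    (3,1)@(7, 3): e=[34,46,2] → X
    (4,1)@(9, 3): e=[20,56,6] → X
    (5,1)@(11, 3): e=[6,66,10] → X
    (6,1)@(13, 3): e=[-8,76,14] → .
    (1,2)@(3, 5): e=[60,4,18] → X
    (2,2)@(5, 5): e=[46,14,22] → X
    (6,2)@(13, 5): e=[-10,54,38] → .
    (1,3)@(3, 7): e=[58,-18,42] → .
    (2,3)@(5, 7): e=[44,-8,46] → .
    (3,3)@(7, 7): e=[30,2,50] → X
    (6,3)@(13, 7): e=[-12,32,62] → .
    (3,4)@(7, 9): e=[28,-20,74] → .
    (5,4)@(11, 9): e=[0,0,82] → .  [on edge]
  covered (11 px):
    . . . . . . . .
    . . . X X X . .
    . X X X X X . .
    . . . X X X . .
    . . . . . . . .
    . . . . . . . .
    . . . . . . . .
    . . . . . . . .

Answer: [44,34,4]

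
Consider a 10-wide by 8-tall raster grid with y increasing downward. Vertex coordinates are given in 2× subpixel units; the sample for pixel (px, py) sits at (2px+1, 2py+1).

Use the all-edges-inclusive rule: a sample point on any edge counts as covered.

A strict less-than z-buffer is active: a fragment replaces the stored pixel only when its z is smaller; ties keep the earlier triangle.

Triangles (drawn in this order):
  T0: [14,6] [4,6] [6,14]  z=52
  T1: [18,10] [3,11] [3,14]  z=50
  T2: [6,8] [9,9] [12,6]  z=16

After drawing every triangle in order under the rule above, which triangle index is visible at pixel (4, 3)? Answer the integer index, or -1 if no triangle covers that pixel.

T0:
  2·area = 80  (B↔C swapped to make it positive)
  edge (14, 6)→(6, 14): d=(-8,8) inclusive
  edge (6, 14)→(4, 6): d=(-2,-8) inclusive
  edge (4, 6)→(14, 6): d=(10,0) inclusive
    (9,0)@(19, 1): e=[0,130,-50] → ·  [on edge]
    (8,1)@(17, 3): e=[0,110,-30] → ·  [on edge]
    (7,2)@(15, 5): e=[0,90,-10] → ·  [on edge]
    (2,3)@(5, 7): e=[64,6,10] → █
    (3,3)@(7, 7): e=[48,22,10] → █
    (4,3)@(9, 7): e=[32,38,10] → █
    (5,3)@(11, 7): e=[16,54,10] → █
    (6,3)@(13, 7): e=[0,70,10] → █  [on edge]
    (7,3)@(15, 7): e=[-16,86,10] → ·
    (2,4)@(5, 9): e=[48,2,30] → █
    (5,4)@(11, 9): e=[0,50,30] → █  [on edge]
    (6,4)@(13, 9): e=[-16,66,30] → ·
    (4,5)@(9, 11): e=[0,30,50] → █  [on edge]
    (3,6)@(7, 13): e=[0,10,70] → █  [on edge]
    (2,7)@(5, 15): e=[0,-10,90] → ·  [on edge]
  covered (12 px):
    · · · · · · · · · ·
    · · · · · · · · · ·
    · · · · · · · · · ·
    · · █ █ █ █ █ · · ·
    · · █ █ █ █ · · · ·
    · · · █ █ · · · · ·
    · · · █ · · · · · ·
    · · · · · · · · · ·
T1:
  2·area = 45  (B↔C swapped to make it positive)
  edge (18, 10)→(3, 14): d=(-15,4) inclusive
  edge (3, 14)→(3, 11): d=(0,-3) inclusive
  edge (3, 11)→(18, 10): d=(15,-1) inclusive
    (1,0)@(3, 1): e=[195,0,-150] → ·  [on edge]
    (1,1)@(3, 3): e=[165,0,-120] → ·  [on edge]
    (1,2)@(3, 5): e=[135,0,-90] → ·  [on edge]
    (1,3)@(3, 7): e=[105,0,-60] → ·  [on edge]
    (1,4)@(3, 9): e=[75,0,-30] → ·  [on edge]
    (1,5)@(3, 11): e=[45,0,0] → █  [on edge]
    (2,5)@(5, 11): e=[37,6,2] → █
    (3,5)@(7, 11): e=[29,12,4] → █
    (4,5)@(9, 11): e=[21,18,6] → █
    (5,5)@(11, 11): e=[13,24,8] → █
    (6,5)@(13, 11): e=[5,30,10] → █
    (7,5)@(15, 11): e=[-3,36,12] → ·
    (1,6)@(3, 13): e=[15,0,30] → █  [on edge]
    (1,7)@(3, 15): e=[-15,0,60] → ·  [on edge]
  covered (8 px):
    · · · · · · · · · ·
    · · · · · · · · · ·
    · · · · · · · · · ·
    · · · · · · · · · ·
    · · · · · · · · · ·
    · █ █ █ █ █ █ · · ·
    · █ █ · · · · · · ·
    · · · · · · · · · ·
T2:
  2·area = 12  (B↔C swapped to make it positive)
  edge (6, 8)→(12, 6): d=(6,-2) inclusive
  edge (12, 6)→(9, 9): d=(-3,3) inclusive
  edge (9, 9)→(6, 8): d=(-3,-1) inclusive
    (8,0)@(17, 1): e=[-20,0,32] → ·  [on edge]
    (7,1)@(15, 3): e=[-12,0,24] → ·  [on edge]
    (6,2)@(13, 5): e=[-4,0,16] → ·  [on edge]
    (7,2)@(15, 5): e=[0,-6,18] → ·  [on edge]
    (1,3)@(3, 7): e=[-12,24,0] → ·  [on edge]
    (4,3)@(9, 7): e=[0,6,6] → █  [on edge]
    (5,3)@(11, 7): e=[4,0,8] → █  [on edge]
    (6,3)@(13, 7): e=[8,-6,10] → ·
    (1,4)@(3, 9): e=[0,18,-6] → ·  [on edge]
    (4,4)@(9, 9): e=[12,0,0] → █  [on edge]
    (5,4)@(11, 9): e=[16,-6,2] → ·
    (3,5)@(7, 11): e=[20,0,-8] → ·  [on edge]
    (7,5)@(15, 11): e=[36,-24,0] → ·  [on edge]
    (2,6)@(5, 13): e=[28,0,-16] → ·  [on edge]
    (1,7)@(3, 15): e=[36,0,-24] → ·  [on edge]
  covered (3 px):
    · · · · · · · · · ·
    · · · · · · · · · ·
    · · · · · · · · · ·
    · · · · █ █ · · · ·
    · · · · █ · · · · ·
    · · · · · · · · · ·
    · · · · · · · · · ·
    · · · · · · · · · ·

Z-buffer (winner per pixel, '.' = empty):
  . . . . . . . . . .
  . . . . . . . . . .
  . . . . . . . . . .
  . . 0 0 2 2 0 . . .
  . . 0 0 2 0 . . . .
  . 1 1 1 1 1 1 . . .
  . 1 1 0 . . . . . .
  . . . . . . . . . .

Final: 2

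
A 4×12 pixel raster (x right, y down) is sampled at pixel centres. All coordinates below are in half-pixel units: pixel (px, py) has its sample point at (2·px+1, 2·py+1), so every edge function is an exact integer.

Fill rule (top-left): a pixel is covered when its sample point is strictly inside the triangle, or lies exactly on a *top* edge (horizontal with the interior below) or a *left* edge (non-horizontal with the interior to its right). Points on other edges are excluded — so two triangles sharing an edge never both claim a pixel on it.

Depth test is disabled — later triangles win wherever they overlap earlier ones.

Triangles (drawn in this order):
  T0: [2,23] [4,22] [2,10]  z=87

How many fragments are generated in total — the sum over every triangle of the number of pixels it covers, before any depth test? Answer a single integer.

T0:
  2·area = 26  (B↔C swapped to make it positive)
  edge (2, 23)→(2, 10): d=(0,-13) top-left  bias=+0
  edge (2, 10)→(4, 22): d=(2,12) right/bottom  bias=-1
  edge (4, 22)→(2, 23): d=(-2,1) right/bottom  bias=-1
    (1,8)@(3, 17): e=[13,2,11] → █
    (2,8)@(5, 17): e=[39,-22,9] → ·
    (1,9)@(3, 19): e=[13,6,7] → █
    (2,9)@(5, 19): e=[39,-18,5] → ·
    (1,10)@(3, 21): e=[13,10,3] → █
    (2,10)@(5, 21): e=[39,-14,1] → ·
    (1,11)@(3, 23): e=[13,14,-1] → ·
  covered (3 px):
    · · · ·
    · · · ·
    · · · ·
    · · · ·
    · · · ·
    · · · ·
    · · · ·
    · · · ·
    · █ · ·
    · █ · ·
    · █ · ·
    · · · ·

Result: 3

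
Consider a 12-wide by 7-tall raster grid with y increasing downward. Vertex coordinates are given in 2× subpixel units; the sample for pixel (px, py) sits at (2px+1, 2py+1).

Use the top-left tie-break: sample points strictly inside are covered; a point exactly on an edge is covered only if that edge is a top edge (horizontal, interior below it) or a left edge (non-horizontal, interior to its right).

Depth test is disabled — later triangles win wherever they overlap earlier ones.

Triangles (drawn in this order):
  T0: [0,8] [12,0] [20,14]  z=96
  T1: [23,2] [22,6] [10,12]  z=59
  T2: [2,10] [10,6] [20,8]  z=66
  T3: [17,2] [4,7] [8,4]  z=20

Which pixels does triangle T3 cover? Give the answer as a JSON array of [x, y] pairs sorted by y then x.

T0:
  2·area = 232
  edge (0, 8)→(12, 0): d=(12,-8) top-left  bias=+0
  edge (12, 0)→(20, 14): d=(8,14) right/bottom  bias=-1
  edge (20, 14)→(0, 8): d=(-20,-6) top-left  bias=+0
    (5,0)@(11, 1): e=[4,22,206] → #
    (6,0)@(13, 1): e=[20,-6,218] → ·
    (4,1)@(9, 3): e=[12,66,154] → #
    (6,1)@(13, 3): e=[44,10,178] → #
    (7,1)@(15, 3): e=[60,-18,190] → ·
    (2,2)@(5, 5): e=[4,138,90] → #
    (3,2)@(7, 5): e=[20,110,102] → #
    (7,2)@(15, 5): e=[84,-2,150] → ·
    (1,3)@(3, 7): e=[12,182,38] → #
    (7,3)@(15, 7): e=[108,14,110] → #
    (8,3)@(17, 7): e=[124,-14,122] → ·
    (1,4)@(3, 9): e=[36,198,-2] → ·
  covered (29 px):
    · · · · · # · · · · · ·
    · · · · # # # · · · · ·
    · · # # # # # · · · · ·
    · # # # # # # # · · · ·
    · · # # # # # # # · · ·
    · · · · · # # # # · · ·
    · · · · · · · · # # · ·
T1:
  2·area = 42
  edge (23, 2)→(22, 6): d=(-1,4) right/bottom  bias=-1
  edge (22, 6)→(10, 12): d=(-12,6) right/bottom  bias=-1
  edge (10, 12)→(23, 2): d=(13,-10) top-left  bias=+0
    (10,2)@(21, 5): e=[5,18,19] → #
    (11,2)@(23, 5): e=[-3,6,39] → ·
    (8,3)@(17, 7): e=[19,18,5] → #
    (9,3)@(19, 7): e=[11,6,25] → #
    (10,3)@(21, 7): e=[3,-6,45] → ·
    (7,4)@(15, 9): e=[25,6,11] → #
    (8,4)@(17, 9): e=[17,-6,31] → ·
    (9,4)@(19, 9): e=[9,-18,51] → ·
    (7,5)@(15, 11): e=[23,-18,37] → ·
  covered (4 px):
    · · · · · · · · · · · ·
    · · · · · · · · · · · ·
    · · · · · · · · · · # ·
    · · · · · · · · # # · ·
    · · · · · · · # · · · ·
    · · · · · · · · · · · ·
    · · · · · · · · · · · ·
T2:
  2·area = 56
  edge (2, 10)→(10, 6): d=(8,-4) top-left  bias=+0
  edge (10, 6)→(20, 8): d=(10,2) right/bottom  bias=-1
  edge (20, 8)→(2, 10): d=(-18,2) right/bottom  bias=-1
    (2,2)@(5, 5): e=[-28,0,84] → ·  [on edge]
    (4,3)@(9, 7): e=[4,12,40] → #
    (5,3)@(11, 7): e=[12,8,36] → #
    (6,3)@(13, 7): e=[20,4,32] → #
    (7,3)@(15, 7): e=[28,0,28] → ·  [on edge]
    (2,4)@(5, 9): e=[4,40,12] → #
    (3,4)@(7, 9): e=[12,36,8] → #
    (5,4)@(11, 9): e=[28,28,0] → ·  [on edge]
    (6,4)@(13, 9): e=[36,24,-4] → ·
    (2,5)@(5, 11): e=[20,60,-24] → ·
    (3,5)@(7, 11): e=[28,56,-28] → ·
    (4,5)@(9, 11): e=[36,52,-32] → ·
  covered (6 px):
    · · · · · · · · · · · ·
    · · · · · · · · · · · ·
    · · · · · · · · · · · ·
    · · · · # # # · · · · ·
    · · # # # · · · · · · ·
    · · · · · · · · · · · ·
    · · · · · · · · · · · ·
T3:
  2·area = 19
  edge (17, 2)→(4, 7): d=(-13,5) right/bottom  bias=-1
  edge (4, 7)→(8, 4): d=(4,-3) top-left  bias=+0
  edge (8, 4)→(17, 2): d=(9,-2) top-left  bias=+0
    (6,1)@(13, 3): e=[7,11,1] → #
    (7,1)@(15, 3): e=[-3,17,5] → ·
    (3,2)@(7, 5): e=[11,1,7] → #
    (4,2)@(9, 5): e=[1,7,11] → #
    (5,2)@(11, 5): e=[-9,13,15] → ·
    (6,2)@(13, 5): e=[-19,19,19] → ·
    (3,3)@(7, 7): e=[-15,9,25] → ·
    (4,3)@(9, 7): e=[-25,15,29] → ·
  covered (3 px):
    · · · · · · · · · · · ·
    · · · · · · # · · · · ·
    · · · # # · · · · · · ·
    · · · · · · · · · · · ·
    · · · · · · · · · · · ·
    · · · · · · · · · · · ·
    · · · · · · · · · · · ·

Result: [[6,1],[3,2],[4,2]]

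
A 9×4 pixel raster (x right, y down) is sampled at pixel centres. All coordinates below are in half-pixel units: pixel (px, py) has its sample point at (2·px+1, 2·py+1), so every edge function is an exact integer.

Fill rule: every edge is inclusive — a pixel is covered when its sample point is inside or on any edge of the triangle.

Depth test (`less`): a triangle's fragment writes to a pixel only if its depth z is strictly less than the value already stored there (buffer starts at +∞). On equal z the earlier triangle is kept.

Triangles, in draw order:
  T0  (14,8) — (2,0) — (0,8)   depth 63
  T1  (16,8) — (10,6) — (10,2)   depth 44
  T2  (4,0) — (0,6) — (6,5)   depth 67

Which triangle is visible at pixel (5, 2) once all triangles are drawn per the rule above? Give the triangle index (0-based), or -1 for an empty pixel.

T0:
  2·area = 112  (B↔C swapped to make it positive)
  edge (14, 8)→(0, 8): d=(-14,0) inclusive
  edge (0, 8)→(2, 0): d=(2,-8) inclusive
  edge (2, 0)→(14, 8): d=(12,8) inclusive
    (1,0)@(3, 1): e=[98,10,4] → X
    (2,0)@(5, 1): e=[98,26,-12] → .
    (1,1)@(3, 3): e=[70,14,28] → X
    (2,1)@(5, 3): e=[70,30,12] → X
    (3,1)@(7, 3): e=[70,46,-4] → .
    (0,2)@(1, 5): e=[42,2,68] → X
    (3,2)@(7, 5): e=[42,50,20] → X
    (4,2)@(9, 5): e=[42,66,4] → X
    (5,2)@(11, 5): e=[42,82,-12] → .
    (0,3)@(1, 7): e=[14,6,92] → X
    (5,3)@(11, 7): e=[14,86,12] → X
    (6,3)@(13, 7): e=[14,102,-4] → .
  covered (14 px):
    . X . . . . . . .
    . X X . . . . . .
    X X X X X . . . .
    X X X X X X . . .
T1:
  2·area = 24
  edge (16, 8)→(10, 6): d=(-6,-2) inclusive
  edge (10, 6)→(10, 2): d=(0,-4) inclusive
  edge (10, 2)→(16, 8): d=(6,6) inclusive
    (4,0)@(9, 1): e=[28,-4,0] → .  [on edge]
    (0,1)@(1, 3): e=[0,-36,60] → .  [on edge]
    (5,1)@(11, 3): e=[20,4,0] → X  [on edge]
    (6,1)@(13, 3): e=[24,12,-12] → .
    (3,2)@(7, 5): e=[0,-12,36] → .  [on edge]
    (5,2)@(11, 5): e=[8,4,12] → X
    (6,2)@(13, 5): e=[12,12,0] → X  [on edge]
    (7,2)@(15, 5): e=[16,20,-12] → .
    (5,3)@(11, 7): e=[-4,4,24] → .
    (6,3)@(13, 7): e=[0,12,12] → X  [on edge]
    (7,3)@(15, 7): e=[4,20,0] → X  [on edge]
    (8,3)@(17, 7): e=[8,28,-12] → .
  covered (5 px):
    . . . . . . . . .
    . . . . . X . . .
    . . . . . X X . .
    . . . . . . X X .
T2:
  2·area = 32  (B↔C swapped to make it positive)
  edge (4, 0)→(6, 5): d=(2,5) inclusive
  edge (6, 5)→(0, 6): d=(-6,1) inclusive
  edge (0, 6)→(4, 0): d=(4,-6) inclusive
    (1,1)@(3, 3): e=[11,15,6] → X
    (2,1)@(5, 3): e=[1,13,18] → X
    (3,1)@(7, 3): e=[-9,11,30] → .
    (0,2)@(1, 5): e=[25,5,2] → X
    (3,2)@(7, 5): e=[-5,-1,38] → .
    (0,3)@(1, 7): e=[29,-7,10] → .
    (1,3)@(3, 7): e=[19,-9,22] → .
    (2,3)@(5, 7): e=[9,-11,34] → .
  covered (5 px):
    . . . . . . . . .
    . X X . . . . . .
    X X X . . . . . .
    . . . . . . . . .

Z-buffer (winner per pixel, '.' = empty):
  . 0 . . . . . . .
  . 0 0 . . 1 . . .
  0 0 0 0 0 1 1 . .
  0 0 0 0 0 0 1 1 .

Answer: 1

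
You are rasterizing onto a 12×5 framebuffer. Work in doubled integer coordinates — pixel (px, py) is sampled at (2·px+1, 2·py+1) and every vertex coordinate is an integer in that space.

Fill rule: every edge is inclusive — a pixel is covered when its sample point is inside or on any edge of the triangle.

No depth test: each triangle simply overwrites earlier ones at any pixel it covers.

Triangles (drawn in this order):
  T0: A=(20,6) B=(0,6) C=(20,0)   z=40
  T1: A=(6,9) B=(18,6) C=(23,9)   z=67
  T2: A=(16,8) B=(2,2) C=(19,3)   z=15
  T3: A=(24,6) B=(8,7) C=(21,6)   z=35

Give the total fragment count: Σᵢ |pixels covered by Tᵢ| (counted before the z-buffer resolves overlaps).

T0:
  2·area = 120
  edge (20, 6)→(0, 6): d=(-20,0) inclusive
  edge (0, 6)→(20, 0): d=(20,-6) inclusive
  edge (20, 0)→(20, 6): d=(0,6) inclusive
    (8,0)@(17, 1): e=[100,2,18] → #
    (9,0)@(19, 1): e=[100,14,6] → #
    (10,0)@(21, 1): e=[100,26,-6] → ·
    (5,1)@(11, 3): e=[60,6,54] → #
    (6,1)@(13, 3): e=[60,18,42] → #
    (7,1)@(15, 3): e=[60,30,30] → #
    (10,1)@(21, 3): e=[60,66,-6] → ·
    (2,2)@(5, 5): e=[20,10,90] → #
    (3,2)@(7, 5): e=[20,22,78] → #
    (4,2)@(9, 5): e=[20,34,66] → #
    (10,2)@(21, 5): e=[20,106,-6] → ·
    (2,3)@(5, 7): e=[-20,50,90] → ·
  covered (15 px):
    · · · · · · · · # # · ·
    · · · · · # # # # # · ·
    · · # # # # # # # # · ·
    · · · · · · · · · · · ·
    · · · · · · · · · · · ·
T1:
  2·area = 51
  edge (6, 9)→(18, 6): d=(12,-3) inclusive
  edge (18, 6)→(23, 9): d=(5,3) inclusive
  edge (23, 9)→(6, 9): d=(-17,0) inclusive
    (6,1)@(13, 3): e=[-51,0,102] → ·  [on edge]
    (7,3)@(15, 7): e=[3,14,34] → #
    (8,3)@(17, 7): e=[9,8,34] → #
    (9,3)@(19, 7): e=[15,2,34] → #
    (10,3)@(21, 7): e=[21,-4,34] → ·
    (0,4)@(1, 9): e=[-15,66,0] → ·  [on edge]
    (1,4)@(3, 9): e=[-9,60,0] → ·  [on edge]
    (2,4)@(5, 9): e=[-3,54,0] → ·  [on edge]
    (3,4)@(7, 9): e=[3,48,0] → #  [on edge]
    (4,4)@(9, 9): e=[9,42,0] → #  [on edge]
    (5,4)@(11, 9): e=[15,36,0] → #  [on edge]
    (6,4)@(13, 9): e=[21,30,0] → #  [on edge]
    (7,4)@(15, 9): e=[27,24,0] → #  [on edge]
    (8,4)@(17, 9): e=[33,18,0] → #  [on edge]
    (9,4)@(19, 9): e=[39,12,0] → #  [on edge]
    (10,4)@(21, 9): e=[45,6,0] → #  [on edge]
    (11,4)@(23, 9): e=[51,0,0] → #  [on edge]
  covered (12 px):
    · · · · · · · · · · · ·
    · · · · · · · · · · · ·
    · · · · · · · · · · · ·
    · · · · · · · # # # · ·
    · · · # # # # # # # # #
T2:
  2·area = 88
  edge (16, 8)→(2, 2): d=(-14,-6) inclusive
  edge (2, 2)→(19, 3): d=(17,1) inclusive
  edge (19, 3)→(16, 8): d=(-3,5) inclusive
    (2,1)@(5, 3): e=[4,14,70] → #
    (3,1)@(7, 3): e=[16,12,60] → #
    (4,1)@(9, 3): e=[28,10,50] → #
    (5,1)@(11, 3): e=[40,8,40] → #
    (6,1)@(13, 3): e=[52,6,30] → #
    (7,1)@(15, 3): e=[64,4,20] → #
    (8,1)@(17, 3): e=[76,2,10] → #
    (9,1)@(19, 3): e=[88,0,0] → #  [on edge]
    (10,1)@(21, 3): e=[100,-2,-10] → ·
    (2,2)@(5, 5): e=[-24,48,64] → ·
    (3,2)@(7, 5): e=[-12,46,54] → ·
    (4,2)@(9, 5): e=[0,44,44] → #  [on edge]
  covered (14 px):
    · · · · · · · · · · · ·
    · · # # # # # # # # · ·
    · · · · # # # # # · · ·
    · · · · · · · # · · · ·
    · · · · · · · · · · · ·
T3:
  2·area = 3
  edge (24, 6)→(8, 7): d=(-16,1) inclusive
  edge (8, 7)→(21, 6): d=(13,-1) inclusive
  edge (21, 6)→(24, 6): d=(3,0) inclusive
  covered (0 px):
    · · · · · · · · · · · ·
    · · · · · · · · · · · ·
    · · · · · · · · · · · ·
    · · · · · · · · · · · ·
    · · · · · · · · · · · ·

Result: 41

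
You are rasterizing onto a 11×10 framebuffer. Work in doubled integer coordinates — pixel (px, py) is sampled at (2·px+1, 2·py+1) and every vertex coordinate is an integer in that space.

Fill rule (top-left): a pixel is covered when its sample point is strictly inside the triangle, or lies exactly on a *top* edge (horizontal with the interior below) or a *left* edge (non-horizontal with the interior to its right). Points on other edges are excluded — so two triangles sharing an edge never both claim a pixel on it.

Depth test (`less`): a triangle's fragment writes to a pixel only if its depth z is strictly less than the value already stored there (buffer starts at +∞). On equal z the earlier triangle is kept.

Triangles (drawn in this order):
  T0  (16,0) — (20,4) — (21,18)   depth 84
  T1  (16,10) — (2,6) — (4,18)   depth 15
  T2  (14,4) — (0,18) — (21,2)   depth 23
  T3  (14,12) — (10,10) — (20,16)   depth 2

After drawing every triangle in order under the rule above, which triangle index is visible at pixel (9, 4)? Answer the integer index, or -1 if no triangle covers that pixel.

T0:
  2·area = 52
  edge (16, 0)→(20, 4): d=(4,4) right/bottom  bias=-1
  edge (20, 4)→(21, 18): d=(1,14) right/bottom  bias=-1
  edge (21, 18)→(16, 0): d=(-5,-18) top-left  bias=+0
    (8,0)@(17, 1): e=[0,39,13] → ·  [on edge]
    (8,1)@(17, 3): e=[8,41,3] → █
    (9,1)@(19, 3): e=[0,13,39] → ·  [on edge]
    (8,2)@(17, 5): e=[16,43,-7] → ·
    (9,2)@(19, 5): e=[8,15,29] → █
    (10,2)@(21, 5): e=[0,-13,65] → ·  [on edge]
    (9,3)@(19, 7): e=[16,17,19] → █
    (10,3)@(21, 7): e=[8,-11,55] → ·
    (9,4)@(19, 9): e=[24,19,9] → █
    (10,4)@(21, 9): e=[16,-9,45] → ·
    (9,5)@(19, 11): e=[32,21,-1] → ·
  covered (4 px):
    · · · · · · · · · · ·
    · · · · · · · · █ · ·
    · · · · · · · · · █ ·
    · · · · · · · · · █ ·
    · · · · · · · · · █ ·
    · · · · · · · · · · ·
    · · · · · · · · · · ·
    · · · · · · · · · · ·
    · · · · · · · · · · ·
    · · · · · · · · · · ·
T1:
  2·area = 160  (B↔C swapped to make it positive)
  edge (16, 10)→(4, 18): d=(-12,8) right/bottom  bias=-1
  edge (4, 18)→(2, 6): d=(-2,-12) top-left  bias=+0
  edge (2, 6)→(16, 10): d=(14,4) right/bottom  bias=-1
    (1,3)@(3, 7): e=[140,10,10] → █
    (2,3)@(5, 7): e=[124,34,2] → █
    (3,3)@(7, 7): e=[108,58,-6] → ·
    (1,4)@(3, 9): e=[116,6,38] → █
    (3,4)@(7, 9): e=[84,54,22] → █
    (4,4)@(9, 9): e=[68,78,14] → █
    (5,4)@(11, 9): e=[52,102,6] → █
    (6,4)@(13, 9): e=[36,126,-2] → ·
    (1,5)@(3, 11): e=[92,2,66] → █
    (6,5)@(13, 11): e=[12,122,26] → █
    (7,5)@(15, 11): e=[-4,146,18] → ·
    (1,6)@(3, 13): e=[68,-2,94] → ·
  covered (20 px):
    · · · · · · · · · · ·
    · · · · · · · · · · ·
    · · · · · · · · · · ·
    · █ █ · · · · · · · ·
    · █ █ █ █ █ · · · · ·
    · █ █ █ █ █ █ · · · ·
    · · █ █ █ █ · · · · ·
    · · █ █ · · · · · · ·
    · · █ · · · · · · · ·
    · · · · · · · · · · ·
T2:
  2·area = 70  (B↔C swapped to make it positive)
  edge (14, 4)→(21, 2): d=(7,-2) top-left  bias=+0
  edge (21, 2)→(0, 18): d=(-21,16) right/bottom  bias=-1
  edge (0, 18)→(14, 4): d=(14,-14) top-left  bias=+0
    (8,0)@(17, 1): e=[-15,85,0] → ·  [on edge]
    (7,1)@(15, 3): e=[-5,75,0] → ·  [on edge]
    (9,1)@(19, 3): e=[3,11,56] → █
    (10,1)@(21, 3): e=[7,-21,84] → ·
    (6,2)@(13, 5): e=[5,65,0] → █  [on edge]
    (7,2)@(15, 5): e=[9,33,28] → █
    (8,2)@(17, 5): e=[13,1,56] → █
    (9,2)@(19, 5): e=[17,-31,84] → ·
    (5,3)@(11, 7): e=[15,55,0] → █  [on edge]
    (7,3)@(15, 7): e=[23,-9,56] → ·
    (8,3)@(17, 7): e=[27,-41,84] → ·
    (4,4)@(9, 9): e=[25,45,0] → █  [on edge]
    (3,5)@(7, 11): e=[35,35,0] → █  [on edge]
    (2,6)@(5, 13): e=[45,25,0] → █  [on edge]
    (1,7)@(3, 15): e=[55,15,0] → █  [on edge]
    (0,8)@(1, 17): e=[65,5,0] → █  [on edge]
  covered (13 px):
    · · · · · · · · · · ·
    · · · · · · · · · █ ·
    · · · · · · █ █ █ · ·
    · · · · · █ █ · · · ·
    · · · · █ █ · · · · ·
    · · · █ █ · · · · · ·
    · · █ · · · · · · · ·
    · █ · · · · · · · · ·
    █ · · · · · · · · · ·
    · · · · · · · · · · ·
T3:
  2·area = 4  (B↔C swapped to make it positive)
  edge (14, 12)→(20, 16): d=(6,4) right/bottom  bias=-1
  edge (20, 16)→(10, 10): d=(-10,-6) top-left  bias=+0
  edge (10, 10)→(14, 12): d=(4,2) right/bottom  bias=-1
    (2,3)@(5, 7): e=[6,0,-2] → ·  [on edge]
    (7,6)@(15, 13): e=[2,0,2] → █  [on edge]
    (8,6)@(17, 13): e=[-6,12,-2] → ·
    (7,7)@(15, 15): e=[14,-20,10] → ·
  covered (1 px):
    · · · · · · · · · · ·
    · · · · · · · · · · ·
    · · · · · · · · · · ·
    · · · · · · · · · · ·
    · · · · · · · · · · ·
    · · · · · · · · · · ·
    · · · · · · · █ · · ·
    · · · · · · · · · · ·
    · · · · · · · · · · ·
    · · · · · · · · · · ·

Z-buffer (winner per pixel, '.' = empty):
  . . . . . . . . . . .
  . . . . . . . . 0 2 .
  . . . . . . 2 2 2 0 .
  . 1 1 . . 2 2 . . 0 .
  . 1 1 1 1 1 . . . 0 .
  . 1 1 1 1 1 1 . . . .
  . . 1 1 1 1 . 3 . . .
  . 2 1 1 . . . . . . .
  2 . 1 . . . . . . . .
  . . . . . . . . . . .

Answer: 0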